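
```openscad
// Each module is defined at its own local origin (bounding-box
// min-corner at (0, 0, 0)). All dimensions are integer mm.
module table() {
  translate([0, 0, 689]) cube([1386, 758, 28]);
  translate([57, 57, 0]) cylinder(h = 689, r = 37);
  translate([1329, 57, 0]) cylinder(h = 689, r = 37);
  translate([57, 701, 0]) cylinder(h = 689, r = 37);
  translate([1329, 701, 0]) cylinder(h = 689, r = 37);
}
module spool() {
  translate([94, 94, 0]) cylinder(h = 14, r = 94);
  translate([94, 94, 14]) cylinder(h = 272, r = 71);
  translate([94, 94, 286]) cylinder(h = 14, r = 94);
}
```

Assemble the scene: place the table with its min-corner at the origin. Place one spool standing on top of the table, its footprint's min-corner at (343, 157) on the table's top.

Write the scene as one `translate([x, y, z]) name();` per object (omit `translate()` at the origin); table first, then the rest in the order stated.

table();
translate([343, 157, 717]) spool();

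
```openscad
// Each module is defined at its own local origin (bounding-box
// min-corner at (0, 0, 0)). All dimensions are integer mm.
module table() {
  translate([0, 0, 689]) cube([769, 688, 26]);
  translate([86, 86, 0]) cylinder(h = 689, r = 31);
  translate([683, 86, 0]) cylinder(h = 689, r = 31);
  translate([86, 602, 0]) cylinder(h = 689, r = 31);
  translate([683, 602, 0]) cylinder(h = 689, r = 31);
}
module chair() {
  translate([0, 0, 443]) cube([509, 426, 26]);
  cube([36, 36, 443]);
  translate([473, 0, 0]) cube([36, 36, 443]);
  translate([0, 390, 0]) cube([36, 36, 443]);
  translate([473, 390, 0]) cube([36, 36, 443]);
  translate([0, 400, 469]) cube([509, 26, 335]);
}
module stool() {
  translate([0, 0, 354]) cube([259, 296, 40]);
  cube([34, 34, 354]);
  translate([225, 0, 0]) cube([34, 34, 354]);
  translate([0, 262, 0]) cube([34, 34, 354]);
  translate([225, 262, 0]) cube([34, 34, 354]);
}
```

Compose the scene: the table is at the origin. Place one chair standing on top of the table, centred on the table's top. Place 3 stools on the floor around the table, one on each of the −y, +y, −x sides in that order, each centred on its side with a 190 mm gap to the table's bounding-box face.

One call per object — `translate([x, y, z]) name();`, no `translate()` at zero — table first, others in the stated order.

table();
translate([130, 131, 715]) chair();
translate([255, -486, 0]) stool();
translate([255, 878, 0]) stool();
translate([-449, 196, 0]) stool();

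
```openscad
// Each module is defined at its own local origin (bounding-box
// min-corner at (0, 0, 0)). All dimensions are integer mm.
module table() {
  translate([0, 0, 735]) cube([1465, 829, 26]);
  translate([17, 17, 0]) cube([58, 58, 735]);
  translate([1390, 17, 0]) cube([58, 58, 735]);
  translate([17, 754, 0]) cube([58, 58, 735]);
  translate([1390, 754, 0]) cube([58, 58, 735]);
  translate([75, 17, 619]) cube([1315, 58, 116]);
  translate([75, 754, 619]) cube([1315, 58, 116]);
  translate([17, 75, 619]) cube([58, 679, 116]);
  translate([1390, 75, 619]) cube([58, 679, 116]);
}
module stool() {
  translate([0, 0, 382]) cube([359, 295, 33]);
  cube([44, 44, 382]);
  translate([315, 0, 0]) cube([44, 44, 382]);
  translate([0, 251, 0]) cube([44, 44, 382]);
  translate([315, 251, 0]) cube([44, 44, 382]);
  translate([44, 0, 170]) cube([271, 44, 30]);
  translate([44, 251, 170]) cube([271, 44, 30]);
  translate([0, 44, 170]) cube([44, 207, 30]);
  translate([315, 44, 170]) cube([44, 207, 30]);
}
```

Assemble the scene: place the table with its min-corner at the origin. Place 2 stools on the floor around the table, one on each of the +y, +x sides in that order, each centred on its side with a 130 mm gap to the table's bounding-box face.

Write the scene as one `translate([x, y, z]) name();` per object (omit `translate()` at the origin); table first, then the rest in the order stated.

table();
translate([553, 959, 0]) stool();
translate([1595, 267, 0]) stool();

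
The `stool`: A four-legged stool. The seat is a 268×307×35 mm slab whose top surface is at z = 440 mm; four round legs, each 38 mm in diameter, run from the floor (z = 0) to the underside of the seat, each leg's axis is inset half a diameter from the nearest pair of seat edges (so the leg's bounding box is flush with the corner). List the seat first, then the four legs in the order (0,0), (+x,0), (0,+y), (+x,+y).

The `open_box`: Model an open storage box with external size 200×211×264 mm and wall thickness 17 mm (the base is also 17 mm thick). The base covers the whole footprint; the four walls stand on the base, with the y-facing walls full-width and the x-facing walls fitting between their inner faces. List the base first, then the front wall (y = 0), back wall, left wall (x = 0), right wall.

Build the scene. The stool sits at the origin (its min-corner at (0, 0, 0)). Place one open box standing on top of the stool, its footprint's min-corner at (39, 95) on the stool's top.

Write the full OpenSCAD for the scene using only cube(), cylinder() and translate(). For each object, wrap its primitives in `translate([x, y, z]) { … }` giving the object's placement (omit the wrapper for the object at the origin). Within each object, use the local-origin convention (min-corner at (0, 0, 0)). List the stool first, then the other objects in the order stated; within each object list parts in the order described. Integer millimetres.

translate([0, 0, 405]) cube([268, 307, 35]);
translate([19, 19, 0]) cylinder(h = 405, r = 19);
translate([249, 19, 0]) cylinder(h = 405, r = 19);
translate([19, 288, 0]) cylinder(h = 405, r = 19);
translate([249, 288, 0]) cylinder(h = 405, r = 19);
translate([39, 95, 440]) {
  cube([200, 211, 17]);
  translate([0, 0, 17]) cube([200, 17, 247]);
  translate([0, 194, 17]) cube([200, 17, 247]);
  translate([0, 17, 17]) cube([17, 177, 247]);
  translate([183, 17, 17]) cube([17, 177, 247]);
}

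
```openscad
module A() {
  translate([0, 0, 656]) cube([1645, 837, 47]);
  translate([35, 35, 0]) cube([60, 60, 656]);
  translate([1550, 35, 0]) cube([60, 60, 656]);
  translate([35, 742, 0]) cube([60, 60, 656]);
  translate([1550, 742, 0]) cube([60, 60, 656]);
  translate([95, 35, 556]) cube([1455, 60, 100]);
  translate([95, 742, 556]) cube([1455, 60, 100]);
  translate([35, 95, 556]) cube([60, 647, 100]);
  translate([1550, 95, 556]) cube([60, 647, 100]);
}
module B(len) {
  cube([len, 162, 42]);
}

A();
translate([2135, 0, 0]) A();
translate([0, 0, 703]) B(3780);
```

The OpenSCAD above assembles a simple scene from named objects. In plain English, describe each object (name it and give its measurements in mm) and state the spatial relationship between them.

A is a rectangular dining table. The top is 1645×837×47 mm with its upper surface at z = 703 mm. It stands on four 60×60 mm square legs, each inset 35 mm from the nearest pair of top edges, running from the floor to the underside of the top. Four apron rails, 60 mm thick and 100 mm tall, run between adjacent legs with their top edges flush with the underside of the top and their outer faces flush with the legs' outer faces.

B is a rectangular beam 3780 mm long (x), 162 mm deep (y), 42 mm thick (z).

The beam spans the tops of two tables placed 490 mm apart, resting at z = 703 mm.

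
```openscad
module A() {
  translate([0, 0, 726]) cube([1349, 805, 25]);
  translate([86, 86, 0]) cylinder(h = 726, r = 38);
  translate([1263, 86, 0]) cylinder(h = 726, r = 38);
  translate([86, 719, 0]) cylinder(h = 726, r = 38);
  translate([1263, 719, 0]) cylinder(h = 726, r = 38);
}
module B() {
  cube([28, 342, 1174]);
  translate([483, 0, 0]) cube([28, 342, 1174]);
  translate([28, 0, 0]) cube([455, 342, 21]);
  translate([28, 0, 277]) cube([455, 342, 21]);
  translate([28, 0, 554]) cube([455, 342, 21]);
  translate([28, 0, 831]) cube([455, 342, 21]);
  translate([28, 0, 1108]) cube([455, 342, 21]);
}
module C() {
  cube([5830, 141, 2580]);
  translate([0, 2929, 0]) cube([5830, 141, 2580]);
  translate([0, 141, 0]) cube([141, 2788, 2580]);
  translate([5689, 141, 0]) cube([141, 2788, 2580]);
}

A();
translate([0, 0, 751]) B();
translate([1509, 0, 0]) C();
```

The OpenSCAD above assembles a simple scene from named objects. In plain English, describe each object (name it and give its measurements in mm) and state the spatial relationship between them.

A is a table: top 1349 mm (x) × 805 mm (y), 25 mm thick, upper face at z = 751 mm, on four round legs of 76 mm diameter, each leg's bounding box inset 48 mm from the nearest pair of top edges, running from z = 0 to the bottom of the top.

B is an open bookshelf. Two side panels, each 28 mm thick, 342 mm deep and 1174 mm tall, stand 511 mm apart (outside-to-outside). Between them sit 5 shelves, each 21 mm thick and 342 mm deep, spanning the full gap between the sides. The bottom shelf rests on the floor (its underside at z = 0) and the clear gap between one shelf's top and the next shelf's underside is 256 mm.

C is a box-shaped house frame (walls only): outside footprint 5830×3070 mm, wall height 2580 mm, wall thickness 141 mm. The two y-facing walls run the full x-width; the two x-facing walls fit between the inner faces of the y-facing walls.

The bookshelf is on top of the table. The house frame is on the floor beside the table on its +x side.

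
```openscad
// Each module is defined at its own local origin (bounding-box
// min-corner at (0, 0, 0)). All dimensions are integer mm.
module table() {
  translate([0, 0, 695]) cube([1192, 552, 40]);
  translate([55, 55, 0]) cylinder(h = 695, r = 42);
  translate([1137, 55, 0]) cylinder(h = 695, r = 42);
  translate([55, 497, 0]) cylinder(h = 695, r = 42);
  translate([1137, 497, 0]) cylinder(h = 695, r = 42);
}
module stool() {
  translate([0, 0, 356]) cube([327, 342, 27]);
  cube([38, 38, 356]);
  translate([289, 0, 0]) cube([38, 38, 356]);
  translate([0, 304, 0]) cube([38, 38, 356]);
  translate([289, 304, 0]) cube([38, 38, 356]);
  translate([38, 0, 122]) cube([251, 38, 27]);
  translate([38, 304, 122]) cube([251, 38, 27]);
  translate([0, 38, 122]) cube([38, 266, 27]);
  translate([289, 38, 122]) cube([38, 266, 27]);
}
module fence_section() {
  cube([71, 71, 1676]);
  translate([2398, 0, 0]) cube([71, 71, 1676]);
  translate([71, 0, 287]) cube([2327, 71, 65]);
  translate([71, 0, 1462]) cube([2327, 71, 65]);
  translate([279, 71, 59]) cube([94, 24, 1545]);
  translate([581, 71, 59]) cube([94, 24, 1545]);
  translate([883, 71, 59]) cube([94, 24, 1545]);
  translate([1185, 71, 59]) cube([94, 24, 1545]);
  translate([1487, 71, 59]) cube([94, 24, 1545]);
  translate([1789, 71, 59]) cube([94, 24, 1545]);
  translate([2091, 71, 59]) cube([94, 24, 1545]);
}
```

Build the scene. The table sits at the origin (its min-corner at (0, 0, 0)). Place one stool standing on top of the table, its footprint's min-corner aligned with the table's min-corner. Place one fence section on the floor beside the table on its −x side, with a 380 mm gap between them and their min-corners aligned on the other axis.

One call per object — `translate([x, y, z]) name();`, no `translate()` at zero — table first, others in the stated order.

table();
translate([0, 0, 735]) stool();
translate([-2849, 0, 0]) fence_section();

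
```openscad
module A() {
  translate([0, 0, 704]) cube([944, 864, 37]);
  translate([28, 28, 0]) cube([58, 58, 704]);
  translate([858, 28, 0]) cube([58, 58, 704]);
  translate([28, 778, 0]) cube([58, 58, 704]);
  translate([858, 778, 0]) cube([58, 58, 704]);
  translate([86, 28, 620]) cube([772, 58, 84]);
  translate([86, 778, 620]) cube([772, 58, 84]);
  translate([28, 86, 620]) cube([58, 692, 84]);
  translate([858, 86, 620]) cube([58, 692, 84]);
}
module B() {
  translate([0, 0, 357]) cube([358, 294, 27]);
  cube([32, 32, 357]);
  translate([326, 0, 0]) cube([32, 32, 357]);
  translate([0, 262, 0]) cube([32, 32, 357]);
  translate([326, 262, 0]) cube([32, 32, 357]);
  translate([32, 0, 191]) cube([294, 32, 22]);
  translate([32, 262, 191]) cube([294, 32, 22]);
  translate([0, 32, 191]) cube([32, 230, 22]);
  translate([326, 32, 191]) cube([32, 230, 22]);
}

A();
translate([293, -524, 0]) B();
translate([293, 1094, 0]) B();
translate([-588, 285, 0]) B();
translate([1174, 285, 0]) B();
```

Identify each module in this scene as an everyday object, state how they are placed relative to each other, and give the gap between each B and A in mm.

A is a table. B is a stool. Four stools sit around the table at the −y, +y, −x, +x sides. The gap between each stool and the table is 230 mm.

Each stool's nearest face is 230 mm from the table's bounding box.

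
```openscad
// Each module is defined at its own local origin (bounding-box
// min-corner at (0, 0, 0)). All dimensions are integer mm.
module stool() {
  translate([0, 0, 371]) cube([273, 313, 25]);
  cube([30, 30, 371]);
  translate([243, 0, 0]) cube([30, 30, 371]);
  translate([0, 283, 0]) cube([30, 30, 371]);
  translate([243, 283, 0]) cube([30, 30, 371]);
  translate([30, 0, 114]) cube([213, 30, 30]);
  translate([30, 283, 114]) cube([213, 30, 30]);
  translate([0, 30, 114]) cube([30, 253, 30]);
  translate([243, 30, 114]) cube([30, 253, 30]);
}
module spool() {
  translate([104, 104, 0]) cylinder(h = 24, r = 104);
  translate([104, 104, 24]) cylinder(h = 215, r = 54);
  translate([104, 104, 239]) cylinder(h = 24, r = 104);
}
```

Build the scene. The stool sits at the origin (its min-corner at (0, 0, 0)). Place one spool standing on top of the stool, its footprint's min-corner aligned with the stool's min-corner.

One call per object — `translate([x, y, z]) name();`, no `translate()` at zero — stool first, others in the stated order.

stool();
translate([0, 0, 396]) spool();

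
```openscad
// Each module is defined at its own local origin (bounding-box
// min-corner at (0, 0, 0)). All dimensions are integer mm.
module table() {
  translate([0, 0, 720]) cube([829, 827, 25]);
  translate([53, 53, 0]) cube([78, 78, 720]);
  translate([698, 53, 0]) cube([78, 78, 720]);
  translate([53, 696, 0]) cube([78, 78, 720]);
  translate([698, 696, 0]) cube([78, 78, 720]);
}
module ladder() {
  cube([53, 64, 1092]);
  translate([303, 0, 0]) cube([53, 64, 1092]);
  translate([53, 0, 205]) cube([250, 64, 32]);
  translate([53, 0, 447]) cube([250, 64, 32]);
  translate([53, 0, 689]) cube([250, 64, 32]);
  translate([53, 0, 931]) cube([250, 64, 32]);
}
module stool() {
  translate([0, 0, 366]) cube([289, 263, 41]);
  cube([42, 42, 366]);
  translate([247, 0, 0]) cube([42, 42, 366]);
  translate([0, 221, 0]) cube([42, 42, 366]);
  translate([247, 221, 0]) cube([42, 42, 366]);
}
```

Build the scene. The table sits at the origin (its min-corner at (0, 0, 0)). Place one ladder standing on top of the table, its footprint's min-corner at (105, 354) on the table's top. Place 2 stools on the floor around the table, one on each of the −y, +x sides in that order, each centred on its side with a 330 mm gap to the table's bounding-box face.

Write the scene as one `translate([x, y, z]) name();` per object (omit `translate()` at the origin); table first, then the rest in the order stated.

table();
translate([105, 354, 745]) ladder();
translate([270, -593, 0]) stool();
translate([1159, 282, 0]) stool();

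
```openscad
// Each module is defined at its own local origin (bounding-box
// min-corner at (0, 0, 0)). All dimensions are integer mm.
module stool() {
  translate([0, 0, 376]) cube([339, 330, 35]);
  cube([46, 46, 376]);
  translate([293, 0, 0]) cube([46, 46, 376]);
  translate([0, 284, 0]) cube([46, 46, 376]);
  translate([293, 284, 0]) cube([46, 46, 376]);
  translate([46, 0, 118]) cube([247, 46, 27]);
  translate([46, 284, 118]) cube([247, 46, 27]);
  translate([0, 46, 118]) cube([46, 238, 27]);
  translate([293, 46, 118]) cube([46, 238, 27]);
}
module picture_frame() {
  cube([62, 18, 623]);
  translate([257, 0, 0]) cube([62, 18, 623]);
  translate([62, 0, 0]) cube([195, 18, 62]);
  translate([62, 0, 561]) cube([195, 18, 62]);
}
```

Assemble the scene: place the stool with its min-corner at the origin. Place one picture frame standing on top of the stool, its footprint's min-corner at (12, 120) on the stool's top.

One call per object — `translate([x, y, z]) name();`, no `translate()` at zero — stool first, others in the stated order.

stool();
translate([12, 120, 411]) picture_frame();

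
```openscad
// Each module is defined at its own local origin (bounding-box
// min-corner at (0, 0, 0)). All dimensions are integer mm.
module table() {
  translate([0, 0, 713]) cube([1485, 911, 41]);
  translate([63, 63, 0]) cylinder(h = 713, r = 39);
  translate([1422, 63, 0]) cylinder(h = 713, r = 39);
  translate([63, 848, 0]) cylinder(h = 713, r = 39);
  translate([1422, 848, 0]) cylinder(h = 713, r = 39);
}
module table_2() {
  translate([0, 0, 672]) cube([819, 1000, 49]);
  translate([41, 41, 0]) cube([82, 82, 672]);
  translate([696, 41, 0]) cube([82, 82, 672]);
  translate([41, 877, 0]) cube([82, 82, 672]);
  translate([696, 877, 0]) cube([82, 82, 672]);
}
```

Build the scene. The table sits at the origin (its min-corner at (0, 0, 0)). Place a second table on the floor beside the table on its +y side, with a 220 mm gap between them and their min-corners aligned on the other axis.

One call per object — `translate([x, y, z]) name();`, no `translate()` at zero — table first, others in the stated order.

table();
translate([0, 1131, 0]) table_2();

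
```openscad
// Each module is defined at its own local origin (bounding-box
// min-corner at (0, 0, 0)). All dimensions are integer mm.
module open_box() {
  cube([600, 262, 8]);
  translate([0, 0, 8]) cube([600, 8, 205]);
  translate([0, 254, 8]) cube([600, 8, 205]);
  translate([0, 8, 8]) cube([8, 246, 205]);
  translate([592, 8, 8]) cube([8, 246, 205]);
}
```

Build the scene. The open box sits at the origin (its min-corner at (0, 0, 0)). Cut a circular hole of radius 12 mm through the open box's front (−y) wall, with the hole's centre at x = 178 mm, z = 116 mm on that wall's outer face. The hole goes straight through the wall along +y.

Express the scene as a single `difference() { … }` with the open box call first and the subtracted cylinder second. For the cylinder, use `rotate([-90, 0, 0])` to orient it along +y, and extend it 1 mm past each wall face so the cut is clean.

difference() {
  open_box();
  translate([178, -1, 116]) rotate([-90, 0, 0]) cylinder(h = 10, r = 12);
}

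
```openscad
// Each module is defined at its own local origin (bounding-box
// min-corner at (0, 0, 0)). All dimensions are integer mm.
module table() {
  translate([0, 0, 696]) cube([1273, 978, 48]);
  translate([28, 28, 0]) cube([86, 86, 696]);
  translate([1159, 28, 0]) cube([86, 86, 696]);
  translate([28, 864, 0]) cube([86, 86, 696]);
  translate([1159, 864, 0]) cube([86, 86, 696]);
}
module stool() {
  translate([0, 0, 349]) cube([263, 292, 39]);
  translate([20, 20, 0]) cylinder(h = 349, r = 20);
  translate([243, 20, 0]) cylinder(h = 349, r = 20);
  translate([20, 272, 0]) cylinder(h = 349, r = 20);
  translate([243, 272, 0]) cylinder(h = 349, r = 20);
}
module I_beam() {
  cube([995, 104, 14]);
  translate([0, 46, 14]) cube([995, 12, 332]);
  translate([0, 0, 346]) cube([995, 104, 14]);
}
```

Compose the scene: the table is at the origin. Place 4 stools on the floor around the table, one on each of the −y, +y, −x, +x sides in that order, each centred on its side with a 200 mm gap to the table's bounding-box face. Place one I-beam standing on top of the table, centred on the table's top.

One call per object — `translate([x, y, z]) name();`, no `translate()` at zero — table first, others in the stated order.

table();
translate([505, -492, 0]) stool();
translate([505, 1178, 0]) stool();
translate([-463, 343, 0]) stool();
translate([1473, 343, 0]) stool();
translate([139, 437, 744]) I_beam();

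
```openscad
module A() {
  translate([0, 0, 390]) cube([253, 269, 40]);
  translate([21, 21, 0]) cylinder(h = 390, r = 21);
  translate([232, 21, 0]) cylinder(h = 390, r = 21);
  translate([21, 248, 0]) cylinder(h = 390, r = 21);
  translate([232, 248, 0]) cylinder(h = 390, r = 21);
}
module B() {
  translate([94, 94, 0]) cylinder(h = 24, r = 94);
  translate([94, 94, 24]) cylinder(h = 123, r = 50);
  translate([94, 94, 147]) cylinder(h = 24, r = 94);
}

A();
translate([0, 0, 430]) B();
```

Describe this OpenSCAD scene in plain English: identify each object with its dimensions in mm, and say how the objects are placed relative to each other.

A is a four-legged stool. The seat is 253×269 mm, 40 mm thick, top at z = 430 mm. It stands on four round legs, each 42 mm in diameter, from z = 0 to the seat underside, each leg's axis is inset half a diameter from the nearest pair of seat edges (so the leg's bounding box is flush with the corner).

B is a spool: two coaxial disc flanges of radius 94 mm and thickness 24 mm, joined by a core cylinder of radius 50 mm and height 123 mm. The lower flange rests on z = 0 and the three cylinders share a vertical axis.

The spool is on top of the stool.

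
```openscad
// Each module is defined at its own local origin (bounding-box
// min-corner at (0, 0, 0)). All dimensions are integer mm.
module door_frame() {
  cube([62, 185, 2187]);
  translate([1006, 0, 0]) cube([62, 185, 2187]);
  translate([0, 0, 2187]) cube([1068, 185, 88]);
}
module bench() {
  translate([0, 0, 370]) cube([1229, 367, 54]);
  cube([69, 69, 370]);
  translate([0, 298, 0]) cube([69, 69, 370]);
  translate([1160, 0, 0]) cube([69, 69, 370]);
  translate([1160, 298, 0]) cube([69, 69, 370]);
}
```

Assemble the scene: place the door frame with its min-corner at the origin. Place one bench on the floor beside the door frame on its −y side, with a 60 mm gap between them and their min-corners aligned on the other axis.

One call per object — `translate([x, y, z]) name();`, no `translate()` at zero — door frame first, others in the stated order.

door_frame();
translate([0, -427, 0]) bench();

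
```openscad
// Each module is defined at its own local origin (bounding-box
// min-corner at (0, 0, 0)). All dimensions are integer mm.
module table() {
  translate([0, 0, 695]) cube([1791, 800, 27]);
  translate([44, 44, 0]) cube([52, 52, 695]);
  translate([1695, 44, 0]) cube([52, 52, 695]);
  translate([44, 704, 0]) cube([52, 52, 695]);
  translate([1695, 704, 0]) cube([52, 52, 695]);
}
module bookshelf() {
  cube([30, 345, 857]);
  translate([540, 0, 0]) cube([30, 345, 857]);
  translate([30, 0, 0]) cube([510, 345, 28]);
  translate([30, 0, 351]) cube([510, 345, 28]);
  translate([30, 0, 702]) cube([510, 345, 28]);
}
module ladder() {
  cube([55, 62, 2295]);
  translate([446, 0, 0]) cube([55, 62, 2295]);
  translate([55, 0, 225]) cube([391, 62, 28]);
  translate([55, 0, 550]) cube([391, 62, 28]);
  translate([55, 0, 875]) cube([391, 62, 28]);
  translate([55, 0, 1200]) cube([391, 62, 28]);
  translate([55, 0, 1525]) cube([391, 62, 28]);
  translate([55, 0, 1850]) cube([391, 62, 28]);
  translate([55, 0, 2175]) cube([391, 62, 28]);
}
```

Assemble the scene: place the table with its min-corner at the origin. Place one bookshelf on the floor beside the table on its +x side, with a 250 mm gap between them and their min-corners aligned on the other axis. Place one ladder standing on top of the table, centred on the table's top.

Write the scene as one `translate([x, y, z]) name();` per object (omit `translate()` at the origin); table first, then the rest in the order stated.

table();
translate([2041, 0, 0]) bookshelf();
translate([645, 369, 722]) ladder();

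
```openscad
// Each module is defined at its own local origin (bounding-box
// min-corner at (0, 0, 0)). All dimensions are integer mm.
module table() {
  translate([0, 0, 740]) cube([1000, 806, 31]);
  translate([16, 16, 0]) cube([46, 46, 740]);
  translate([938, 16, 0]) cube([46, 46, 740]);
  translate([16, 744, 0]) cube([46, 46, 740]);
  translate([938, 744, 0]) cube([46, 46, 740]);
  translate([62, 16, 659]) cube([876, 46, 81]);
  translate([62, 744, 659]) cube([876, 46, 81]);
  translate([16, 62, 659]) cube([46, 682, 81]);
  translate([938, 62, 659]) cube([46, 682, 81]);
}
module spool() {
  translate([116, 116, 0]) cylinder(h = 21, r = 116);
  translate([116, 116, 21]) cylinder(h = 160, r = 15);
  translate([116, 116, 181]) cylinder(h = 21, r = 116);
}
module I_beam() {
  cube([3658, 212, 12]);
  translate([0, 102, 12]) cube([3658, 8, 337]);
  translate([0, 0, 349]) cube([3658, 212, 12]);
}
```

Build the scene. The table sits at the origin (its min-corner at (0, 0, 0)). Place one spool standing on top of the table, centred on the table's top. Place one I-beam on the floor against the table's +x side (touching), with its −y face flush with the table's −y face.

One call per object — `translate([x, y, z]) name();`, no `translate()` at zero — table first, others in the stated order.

table();
translate([384, 287, 771]) spool();
translate([1000, 0, 0]) I_beam();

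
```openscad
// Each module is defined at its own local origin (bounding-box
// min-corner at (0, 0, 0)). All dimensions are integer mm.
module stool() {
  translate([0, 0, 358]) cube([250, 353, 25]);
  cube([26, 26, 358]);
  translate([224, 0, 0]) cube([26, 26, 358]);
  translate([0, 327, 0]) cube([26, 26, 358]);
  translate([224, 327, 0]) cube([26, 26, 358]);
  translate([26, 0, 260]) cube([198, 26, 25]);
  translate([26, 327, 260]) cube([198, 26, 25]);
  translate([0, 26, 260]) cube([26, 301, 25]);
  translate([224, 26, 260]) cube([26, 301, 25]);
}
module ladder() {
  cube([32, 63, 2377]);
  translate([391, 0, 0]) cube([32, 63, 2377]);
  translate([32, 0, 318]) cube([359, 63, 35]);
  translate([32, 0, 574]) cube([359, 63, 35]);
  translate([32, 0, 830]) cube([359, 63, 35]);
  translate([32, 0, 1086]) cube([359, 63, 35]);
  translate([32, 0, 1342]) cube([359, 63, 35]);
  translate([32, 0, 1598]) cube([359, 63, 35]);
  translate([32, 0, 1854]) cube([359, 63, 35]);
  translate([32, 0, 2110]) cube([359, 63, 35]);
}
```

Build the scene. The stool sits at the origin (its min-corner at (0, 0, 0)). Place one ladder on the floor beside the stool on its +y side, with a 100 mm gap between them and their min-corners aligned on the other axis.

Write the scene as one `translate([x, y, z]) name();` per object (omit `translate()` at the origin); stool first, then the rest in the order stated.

stool();
translate([0, 453, 0]) ladder();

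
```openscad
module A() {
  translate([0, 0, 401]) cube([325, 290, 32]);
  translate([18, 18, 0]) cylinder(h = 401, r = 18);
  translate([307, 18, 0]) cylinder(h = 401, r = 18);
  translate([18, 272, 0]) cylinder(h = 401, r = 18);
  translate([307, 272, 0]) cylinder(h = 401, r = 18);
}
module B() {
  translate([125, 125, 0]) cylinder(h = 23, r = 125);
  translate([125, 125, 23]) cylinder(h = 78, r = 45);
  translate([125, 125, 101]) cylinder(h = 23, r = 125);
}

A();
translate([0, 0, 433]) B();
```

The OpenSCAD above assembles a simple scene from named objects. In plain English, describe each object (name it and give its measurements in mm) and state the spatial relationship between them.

A is a simple wooden stool: a rectangular seat 325 mm (x) by 290 mm (y), 32 mm thick, top face at z = 433 mm, on four round legs, each 36 mm in diameter. The legs rest on z = 0, each leg's axis is inset half a diameter from the nearest pair of seat edges (so the leg's bounding box is flush with the corner).

B is a spool: two coaxial disc flanges of radius 125 mm and thickness 23 mm, joined by a core cylinder of radius 45 mm and height 78 mm. The lower flange rests on z = 0 and the three cylinders share a vertical axis.

The spool is on top of the stool.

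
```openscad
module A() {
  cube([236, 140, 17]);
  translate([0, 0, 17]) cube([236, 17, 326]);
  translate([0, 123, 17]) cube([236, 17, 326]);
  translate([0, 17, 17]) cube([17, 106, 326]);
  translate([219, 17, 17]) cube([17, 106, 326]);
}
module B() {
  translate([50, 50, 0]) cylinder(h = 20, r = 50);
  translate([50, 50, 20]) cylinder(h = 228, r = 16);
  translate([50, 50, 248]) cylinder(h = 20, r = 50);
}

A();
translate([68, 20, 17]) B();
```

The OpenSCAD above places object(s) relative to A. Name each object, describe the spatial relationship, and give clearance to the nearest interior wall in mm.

A is an open box. B is a spool. The spool sits inside the open box, centred. The clearance to the nearest interior wall is 3 mm.

Clearances: x = 51, y = 3; minimum 3 mm.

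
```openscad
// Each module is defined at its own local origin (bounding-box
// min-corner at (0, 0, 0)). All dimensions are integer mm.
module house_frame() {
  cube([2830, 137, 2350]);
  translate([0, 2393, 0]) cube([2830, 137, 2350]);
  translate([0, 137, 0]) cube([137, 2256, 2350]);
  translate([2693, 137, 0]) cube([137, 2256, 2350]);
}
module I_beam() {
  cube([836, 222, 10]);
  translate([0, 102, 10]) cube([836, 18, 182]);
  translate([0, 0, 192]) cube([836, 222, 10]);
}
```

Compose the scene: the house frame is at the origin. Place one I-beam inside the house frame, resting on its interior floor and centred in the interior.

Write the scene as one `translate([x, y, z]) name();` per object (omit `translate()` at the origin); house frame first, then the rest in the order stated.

house_frame();
translate([997, 1154, 0]) I_beam();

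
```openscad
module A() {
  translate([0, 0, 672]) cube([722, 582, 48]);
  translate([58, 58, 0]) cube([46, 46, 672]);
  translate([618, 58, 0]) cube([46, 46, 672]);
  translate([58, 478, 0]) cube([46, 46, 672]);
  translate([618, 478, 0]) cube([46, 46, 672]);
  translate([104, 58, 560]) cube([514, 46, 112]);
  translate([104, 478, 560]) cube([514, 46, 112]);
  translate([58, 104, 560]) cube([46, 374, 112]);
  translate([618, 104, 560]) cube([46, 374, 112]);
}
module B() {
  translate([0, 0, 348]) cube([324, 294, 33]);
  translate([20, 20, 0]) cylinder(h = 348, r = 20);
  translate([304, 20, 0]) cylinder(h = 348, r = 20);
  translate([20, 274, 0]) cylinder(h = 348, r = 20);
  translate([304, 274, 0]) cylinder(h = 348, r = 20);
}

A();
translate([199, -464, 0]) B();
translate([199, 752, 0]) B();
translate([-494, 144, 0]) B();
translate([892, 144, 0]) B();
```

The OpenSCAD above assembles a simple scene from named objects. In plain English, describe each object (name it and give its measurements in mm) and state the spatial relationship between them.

A is a table with a 722×582 mm rectangular top, 48 mm thick, top surface at z = 720 mm, supported by four 46×46 mm square legs, each inset 58 mm from the nearest pair of top edges, running from the floor. Four apron rails, 46 mm thick and 112 mm tall, run between adjacent legs with their top edges flush with the underside of the top and their outer faces flush with the legs' outer faces.

B is a four-legged stool. The seat is a 324×294×33 mm slab whose top surface is at z = 381 mm; four round legs, each 40 mm in diameter, run from the floor (z = 0) to the underside of the seat, each leg's axis is inset half a diameter from the nearest pair of seat edges (so the leg's bounding box is flush with the corner).

Four stools sit around the table at the −y, +y, −x, +x sides.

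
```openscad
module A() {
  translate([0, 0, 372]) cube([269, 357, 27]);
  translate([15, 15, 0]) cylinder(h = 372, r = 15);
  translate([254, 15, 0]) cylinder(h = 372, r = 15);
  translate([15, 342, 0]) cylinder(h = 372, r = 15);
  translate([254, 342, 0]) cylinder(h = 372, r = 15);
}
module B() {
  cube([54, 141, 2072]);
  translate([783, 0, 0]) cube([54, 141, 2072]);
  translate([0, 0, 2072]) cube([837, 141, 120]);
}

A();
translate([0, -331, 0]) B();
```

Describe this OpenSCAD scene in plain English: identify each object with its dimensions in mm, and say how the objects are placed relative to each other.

A is a simple wooden stool: a rectangular seat 269 mm (x) by 357 mm (y), 27 mm thick, top face at z = 399 mm, on four round legs, each 30 mm in diameter. The legs rest on z = 0, each leg's axis is inset half a diameter from the nearest pair of seat edges (so the leg's bounding box is flush with the corner).

B is a rectangular door frame: two vertical jambs of 54×141 mm section, 2072 mm tall, with a clear opening 729 mm wide between their inner faces. A header 120 mm tall and 141 mm deep lies on top of the jambs and spans the full outside width.

The door frame is on the floor beside the stool on its −y side.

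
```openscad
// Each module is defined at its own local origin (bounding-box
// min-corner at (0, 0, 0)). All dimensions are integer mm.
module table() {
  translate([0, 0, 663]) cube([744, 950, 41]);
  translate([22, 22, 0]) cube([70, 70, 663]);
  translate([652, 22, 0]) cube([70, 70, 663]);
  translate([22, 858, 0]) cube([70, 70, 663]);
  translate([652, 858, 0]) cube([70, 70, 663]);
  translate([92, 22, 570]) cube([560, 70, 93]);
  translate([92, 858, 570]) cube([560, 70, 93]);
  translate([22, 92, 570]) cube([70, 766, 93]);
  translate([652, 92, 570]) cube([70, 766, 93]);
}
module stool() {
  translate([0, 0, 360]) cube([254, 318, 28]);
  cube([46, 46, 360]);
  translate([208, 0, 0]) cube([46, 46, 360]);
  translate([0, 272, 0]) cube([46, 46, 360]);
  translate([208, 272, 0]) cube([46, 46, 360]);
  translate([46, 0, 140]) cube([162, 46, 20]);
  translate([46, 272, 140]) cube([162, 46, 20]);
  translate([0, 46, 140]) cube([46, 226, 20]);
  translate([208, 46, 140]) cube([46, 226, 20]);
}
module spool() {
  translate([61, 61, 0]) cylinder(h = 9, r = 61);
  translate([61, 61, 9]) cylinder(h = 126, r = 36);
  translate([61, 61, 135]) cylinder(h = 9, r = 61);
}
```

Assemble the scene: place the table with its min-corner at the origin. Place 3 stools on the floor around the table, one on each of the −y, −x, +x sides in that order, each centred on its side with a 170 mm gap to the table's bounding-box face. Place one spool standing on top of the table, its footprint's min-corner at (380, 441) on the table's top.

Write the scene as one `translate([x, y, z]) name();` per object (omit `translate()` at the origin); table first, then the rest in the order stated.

table();
translate([245, -488, 0]) stool();
translate([-424, 316, 0]) stool();
translate([914, 316, 0]) stool();
translate([380, 441, 704]) spool();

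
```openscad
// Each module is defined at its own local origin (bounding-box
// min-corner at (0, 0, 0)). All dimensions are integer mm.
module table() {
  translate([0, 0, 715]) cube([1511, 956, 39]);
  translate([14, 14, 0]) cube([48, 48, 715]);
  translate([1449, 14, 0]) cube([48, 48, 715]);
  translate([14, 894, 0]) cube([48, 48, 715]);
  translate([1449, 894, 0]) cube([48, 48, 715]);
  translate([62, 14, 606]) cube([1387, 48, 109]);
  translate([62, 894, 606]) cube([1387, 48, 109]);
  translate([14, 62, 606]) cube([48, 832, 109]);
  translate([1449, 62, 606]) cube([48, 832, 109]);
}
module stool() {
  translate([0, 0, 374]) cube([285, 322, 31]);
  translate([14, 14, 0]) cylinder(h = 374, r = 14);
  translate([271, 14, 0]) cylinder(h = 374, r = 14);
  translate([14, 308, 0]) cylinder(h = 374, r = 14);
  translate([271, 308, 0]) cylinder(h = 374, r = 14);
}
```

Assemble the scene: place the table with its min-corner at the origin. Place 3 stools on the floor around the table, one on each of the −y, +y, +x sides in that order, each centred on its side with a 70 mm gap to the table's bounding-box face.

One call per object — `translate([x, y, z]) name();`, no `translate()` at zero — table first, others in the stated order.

table();
translate([613, -392, 0]) stool();
translate([613, 1026, 0]) stool();
translate([1581, 317, 0]) stool();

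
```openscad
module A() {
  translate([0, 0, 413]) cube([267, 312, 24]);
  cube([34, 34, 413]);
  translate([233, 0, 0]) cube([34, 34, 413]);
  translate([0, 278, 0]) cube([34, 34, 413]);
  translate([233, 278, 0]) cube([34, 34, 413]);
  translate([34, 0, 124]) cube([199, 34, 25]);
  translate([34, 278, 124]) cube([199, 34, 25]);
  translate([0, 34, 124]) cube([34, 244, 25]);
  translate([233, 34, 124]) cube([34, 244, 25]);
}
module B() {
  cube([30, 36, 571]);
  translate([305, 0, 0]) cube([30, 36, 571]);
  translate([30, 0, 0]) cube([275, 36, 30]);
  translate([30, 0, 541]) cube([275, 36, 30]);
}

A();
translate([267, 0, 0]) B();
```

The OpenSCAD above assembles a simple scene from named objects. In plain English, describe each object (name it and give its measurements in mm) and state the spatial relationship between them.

A is a four-legged stool. The seat is 267×312 mm, 24 mm thick, top at z = 437 mm. It stands on four square legs, each 34×34 mm in cross-section, from z = 0 to the seat underside, each flush with a corner of the seat. Four stretchers, 34 mm wide and 25 mm tall, connect adjacent legs with their undersides at z = 124 mm, each running between the inner faces of the legs it joins and aligned with the legs' outer faces on the other axis.

B is a picture frame with a 275×511 mm rectangular opening (x by z) and a uniform 30 mm border on every side. Frame depth is 36 mm along y. It is built from two vertical stiles running the full outside height and two horizontal rails spanning the gap between the stiles.

The picture frame is against the stool's +x side, with their −y faces flush.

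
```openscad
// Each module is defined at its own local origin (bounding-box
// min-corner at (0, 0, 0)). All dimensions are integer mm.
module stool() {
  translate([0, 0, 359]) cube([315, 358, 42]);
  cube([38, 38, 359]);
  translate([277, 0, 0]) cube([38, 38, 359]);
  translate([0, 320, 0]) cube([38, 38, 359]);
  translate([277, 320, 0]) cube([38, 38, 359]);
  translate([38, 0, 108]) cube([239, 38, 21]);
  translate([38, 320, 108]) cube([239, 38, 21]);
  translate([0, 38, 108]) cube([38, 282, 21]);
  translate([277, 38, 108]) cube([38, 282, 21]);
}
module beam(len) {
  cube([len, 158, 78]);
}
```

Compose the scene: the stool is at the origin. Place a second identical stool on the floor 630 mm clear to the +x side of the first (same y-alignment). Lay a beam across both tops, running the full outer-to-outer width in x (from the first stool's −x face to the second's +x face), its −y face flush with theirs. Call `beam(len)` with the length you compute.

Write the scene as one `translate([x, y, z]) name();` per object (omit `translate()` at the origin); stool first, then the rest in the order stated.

stool();
translate([945, 0, 0]) stool();
translate([0, 0, 401]) beam(1260);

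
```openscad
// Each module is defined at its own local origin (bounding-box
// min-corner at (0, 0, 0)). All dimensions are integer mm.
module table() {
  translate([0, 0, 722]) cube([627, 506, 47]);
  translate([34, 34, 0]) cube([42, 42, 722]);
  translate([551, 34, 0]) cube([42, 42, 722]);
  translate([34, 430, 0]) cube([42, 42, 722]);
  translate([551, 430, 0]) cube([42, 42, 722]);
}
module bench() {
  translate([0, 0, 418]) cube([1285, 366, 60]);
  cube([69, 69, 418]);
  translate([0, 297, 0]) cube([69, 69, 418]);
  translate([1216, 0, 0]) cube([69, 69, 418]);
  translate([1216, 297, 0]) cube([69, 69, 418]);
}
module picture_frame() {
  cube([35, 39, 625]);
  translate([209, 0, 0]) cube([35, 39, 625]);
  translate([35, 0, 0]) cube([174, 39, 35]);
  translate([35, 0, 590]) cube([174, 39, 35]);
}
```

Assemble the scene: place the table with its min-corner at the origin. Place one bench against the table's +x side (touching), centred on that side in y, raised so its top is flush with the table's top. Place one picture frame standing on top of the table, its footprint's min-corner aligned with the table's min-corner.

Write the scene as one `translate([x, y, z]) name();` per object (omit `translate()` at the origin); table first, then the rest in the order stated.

table();
translate([627, 70, 291]) bench();
translate([0, 0, 769]) picture_frame();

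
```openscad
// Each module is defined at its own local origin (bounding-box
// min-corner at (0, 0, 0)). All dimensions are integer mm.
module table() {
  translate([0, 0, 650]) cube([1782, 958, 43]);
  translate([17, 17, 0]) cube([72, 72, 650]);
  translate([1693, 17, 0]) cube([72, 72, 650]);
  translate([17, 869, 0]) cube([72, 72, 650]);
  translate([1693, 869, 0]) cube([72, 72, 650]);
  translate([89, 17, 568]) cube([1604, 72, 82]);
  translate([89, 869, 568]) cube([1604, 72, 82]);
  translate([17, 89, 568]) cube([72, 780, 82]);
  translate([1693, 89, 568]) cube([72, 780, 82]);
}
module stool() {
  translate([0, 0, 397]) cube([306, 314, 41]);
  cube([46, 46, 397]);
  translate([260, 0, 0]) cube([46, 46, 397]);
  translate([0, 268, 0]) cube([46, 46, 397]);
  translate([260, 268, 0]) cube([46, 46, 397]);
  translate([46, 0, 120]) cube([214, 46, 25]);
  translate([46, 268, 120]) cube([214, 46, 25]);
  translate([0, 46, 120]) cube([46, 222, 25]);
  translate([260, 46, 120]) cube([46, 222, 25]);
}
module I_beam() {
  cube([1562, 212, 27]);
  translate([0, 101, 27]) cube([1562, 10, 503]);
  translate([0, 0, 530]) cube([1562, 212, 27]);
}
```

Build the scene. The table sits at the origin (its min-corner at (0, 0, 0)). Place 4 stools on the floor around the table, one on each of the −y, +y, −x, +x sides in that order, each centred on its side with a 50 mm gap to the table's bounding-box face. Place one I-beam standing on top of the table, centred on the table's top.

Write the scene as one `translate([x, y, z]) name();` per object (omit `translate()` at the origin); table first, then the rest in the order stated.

table();
translate([738, -364, 0]) stool();
translate([738, 1008, 0]) stool();
translate([-356, 322, 0]) stool();
translate([1832, 322, 0]) stool();
translate([110, 373, 693]) I_beam();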